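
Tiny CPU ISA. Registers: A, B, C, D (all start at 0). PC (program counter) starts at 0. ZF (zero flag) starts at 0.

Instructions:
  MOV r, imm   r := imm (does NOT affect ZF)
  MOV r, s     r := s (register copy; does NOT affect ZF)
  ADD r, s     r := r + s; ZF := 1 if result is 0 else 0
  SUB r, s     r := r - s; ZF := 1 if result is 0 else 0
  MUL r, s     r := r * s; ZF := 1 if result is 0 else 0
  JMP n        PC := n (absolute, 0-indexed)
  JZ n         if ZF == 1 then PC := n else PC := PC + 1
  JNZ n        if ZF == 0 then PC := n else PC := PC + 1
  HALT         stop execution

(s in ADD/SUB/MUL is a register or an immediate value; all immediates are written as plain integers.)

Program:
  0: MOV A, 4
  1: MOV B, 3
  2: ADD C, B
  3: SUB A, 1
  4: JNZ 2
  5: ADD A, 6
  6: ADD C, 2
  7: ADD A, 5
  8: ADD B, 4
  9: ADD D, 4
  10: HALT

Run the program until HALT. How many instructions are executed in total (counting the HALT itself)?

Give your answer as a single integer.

Answer: 20

Derivation:
Step 1: PC=0 exec 'MOV A, 4'. After: A=4 B=0 C=0 D=0 ZF=0 PC=1
Step 2: PC=1 exec 'MOV B, 3'. After: A=4 B=3 C=0 D=0 ZF=0 PC=2
Step 3: PC=2 exec 'ADD C, B'. After: A=4 B=3 C=3 D=0 ZF=0 PC=3
Step 4: PC=3 exec 'SUB A, 1'. After: A=3 B=3 C=3 D=0 ZF=0 PC=4
Step 5: PC=4 exec 'JNZ 2'. After: A=3 B=3 C=3 D=0 ZF=0 PC=2
Step 6: PC=2 exec 'ADD C, B'. After: A=3 B=3 C=6 D=0 ZF=0 PC=3
Step 7: PC=3 exec 'SUB A, 1'. After: A=2 B=3 C=6 D=0 ZF=0 PC=4
Step 8: PC=4 exec 'JNZ 2'. After: A=2 B=3 C=6 D=0 ZF=0 PC=2
Step 9: PC=2 exec 'ADD C, B'. After: A=2 B=3 C=9 D=0 ZF=0 PC=3
Step 10: PC=3 exec 'SUB A, 1'. After: A=1 B=3 C=9 D=0 ZF=0 PC=4
Step 11: PC=4 exec 'JNZ 2'. After: A=1 B=3 C=9 D=0 ZF=0 PC=2
Step 12: PC=2 exec 'ADD C, B'. After: A=1 B=3 C=12 D=0 ZF=0 PC=3
Step 13: PC=3 exec 'SUB A, 1'. After: A=0 B=3 C=12 D=0 ZF=1 PC=4
Step 14: PC=4 exec 'JNZ 2'. After: A=0 B=3 C=12 D=0 ZF=1 PC=5
Step 15: PC=5 exec 'ADD A, 6'. After: A=6 B=3 C=12 D=0 ZF=0 PC=6
Step 16: PC=6 exec 'ADD C, 2'. After: A=6 B=3 C=14 D=0 ZF=0 PC=7
Step 17: PC=7 exec 'ADD A, 5'. After: A=11 B=3 C=14 D=0 ZF=0 PC=8
Step 18: PC=8 exec 'ADD B, 4'. After: A=11 B=7 C=14 D=0 ZF=0 PC=9
Step 19: PC=9 exec 'ADD D, 4'. After: A=11 B=7 C=14 D=4 ZF=0 PC=10
Step 20: PC=10 exec 'HALT'. After: A=11 B=7 C=14 D=4 ZF=0 PC=10 HALTED
Total instructions executed: 20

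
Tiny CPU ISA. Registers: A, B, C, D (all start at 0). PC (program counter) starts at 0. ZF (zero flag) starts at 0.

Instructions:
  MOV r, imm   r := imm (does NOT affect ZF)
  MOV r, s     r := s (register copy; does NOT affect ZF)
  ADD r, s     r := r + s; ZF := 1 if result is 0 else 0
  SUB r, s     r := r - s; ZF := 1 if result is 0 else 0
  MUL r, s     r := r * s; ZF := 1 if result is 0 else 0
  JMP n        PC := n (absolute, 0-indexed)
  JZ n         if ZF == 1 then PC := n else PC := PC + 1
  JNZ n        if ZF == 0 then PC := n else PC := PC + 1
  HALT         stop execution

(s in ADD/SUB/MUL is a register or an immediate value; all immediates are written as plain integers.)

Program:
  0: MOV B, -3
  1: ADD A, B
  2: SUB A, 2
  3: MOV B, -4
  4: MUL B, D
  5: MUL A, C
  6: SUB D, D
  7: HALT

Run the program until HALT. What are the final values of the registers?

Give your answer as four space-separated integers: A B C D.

Step 1: PC=0 exec 'MOV B, -3'. After: A=0 B=-3 C=0 D=0 ZF=0 PC=1
Step 2: PC=1 exec 'ADD A, B'. After: A=-3 B=-3 C=0 D=0 ZF=0 PC=2
Step 3: PC=2 exec 'SUB A, 2'. After: A=-5 B=-3 C=0 D=0 ZF=0 PC=3
Step 4: PC=3 exec 'MOV B, -4'. After: A=-5 B=-4 C=0 D=0 ZF=0 PC=4
Step 5: PC=4 exec 'MUL B, D'. After: A=-5 B=0 C=0 D=0 ZF=1 PC=5
Step 6: PC=5 exec 'MUL A, C'. After: A=0 B=0 C=0 D=0 ZF=1 PC=6
Step 7: PC=6 exec 'SUB D, D'. After: A=0 B=0 C=0 D=0 ZF=1 PC=7
Step 8: PC=7 exec 'HALT'. After: A=0 B=0 C=0 D=0 ZF=1 PC=7 HALTED

Answer: 0 0 0 0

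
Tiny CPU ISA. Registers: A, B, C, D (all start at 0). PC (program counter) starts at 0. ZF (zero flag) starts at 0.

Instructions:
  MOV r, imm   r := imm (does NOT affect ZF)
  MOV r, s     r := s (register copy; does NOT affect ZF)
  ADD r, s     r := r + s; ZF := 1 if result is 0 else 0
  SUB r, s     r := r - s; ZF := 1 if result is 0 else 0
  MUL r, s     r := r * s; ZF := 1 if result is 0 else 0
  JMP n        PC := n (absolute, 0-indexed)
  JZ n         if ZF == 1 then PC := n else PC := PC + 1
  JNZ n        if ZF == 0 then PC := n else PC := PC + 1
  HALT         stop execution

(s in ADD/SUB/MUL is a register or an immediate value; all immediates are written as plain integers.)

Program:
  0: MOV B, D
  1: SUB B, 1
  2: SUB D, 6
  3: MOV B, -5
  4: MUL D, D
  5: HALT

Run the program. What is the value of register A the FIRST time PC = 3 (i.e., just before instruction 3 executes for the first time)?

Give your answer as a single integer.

Step 1: PC=0 exec 'MOV B, D'. After: A=0 B=0 C=0 D=0 ZF=0 PC=1
Step 2: PC=1 exec 'SUB B, 1'. After: A=0 B=-1 C=0 D=0 ZF=0 PC=2
Step 3: PC=2 exec 'SUB D, 6'. After: A=0 B=-1 C=0 D=-6 ZF=0 PC=3
First time PC=3: A=0

0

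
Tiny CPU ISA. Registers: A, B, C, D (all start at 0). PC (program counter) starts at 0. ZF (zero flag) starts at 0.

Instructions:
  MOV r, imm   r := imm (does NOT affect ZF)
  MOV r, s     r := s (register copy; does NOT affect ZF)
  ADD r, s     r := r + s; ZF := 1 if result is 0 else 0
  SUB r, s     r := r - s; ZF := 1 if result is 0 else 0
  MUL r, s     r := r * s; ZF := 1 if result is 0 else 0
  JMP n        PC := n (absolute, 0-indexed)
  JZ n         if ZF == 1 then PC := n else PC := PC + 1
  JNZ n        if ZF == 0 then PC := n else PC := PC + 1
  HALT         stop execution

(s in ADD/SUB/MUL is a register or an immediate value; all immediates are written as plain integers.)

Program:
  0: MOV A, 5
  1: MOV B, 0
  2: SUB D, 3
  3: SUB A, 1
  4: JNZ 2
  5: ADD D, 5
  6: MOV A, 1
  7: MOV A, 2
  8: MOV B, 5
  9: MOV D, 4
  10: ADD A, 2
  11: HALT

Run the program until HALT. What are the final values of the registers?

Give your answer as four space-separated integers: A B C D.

Answer: 4 5 0 4

Derivation:
Step 1: PC=0 exec 'MOV A, 5'. After: A=5 B=0 C=0 D=0 ZF=0 PC=1
Step 2: PC=1 exec 'MOV B, 0'. After: A=5 B=0 C=0 D=0 ZF=0 PC=2
Step 3: PC=2 exec 'SUB D, 3'. After: A=5 B=0 C=0 D=-3 ZF=0 PC=3
Step 4: PC=3 exec 'SUB A, 1'. After: A=4 B=0 C=0 D=-3 ZF=0 PC=4
Step 5: PC=4 exec 'JNZ 2'. After: A=4 B=0 C=0 D=-3 ZF=0 PC=2
Step 6: PC=2 exec 'SUB D, 3'. After: A=4 B=0 C=0 D=-6 ZF=0 PC=3
Step 7: PC=3 exec 'SUB A, 1'. After: A=3 B=0 C=0 D=-6 ZF=0 PC=4
Step 8: PC=4 exec 'JNZ 2'. After: A=3 B=0 C=0 D=-6 ZF=0 PC=2
Step 9: PC=2 exec 'SUB D, 3'. After: A=3 B=0 C=0 D=-9 ZF=0 PC=3
Step 10: PC=3 exec 'SUB A, 1'. After: A=2 B=0 C=0 D=-9 ZF=0 PC=4
Step 11: PC=4 exec 'JNZ 2'. After: A=2 B=0 C=0 D=-9 ZF=0 PC=2
Step 12: PC=2 exec 'SUB D, 3'. After: A=2 B=0 C=0 D=-12 ZF=0 PC=3
Step 13: PC=3 exec 'SUB A, 1'. After: A=1 B=0 C=0 D=-12 ZF=0 PC=4
Step 14: PC=4 exec 'JNZ 2'. After: A=1 B=0 C=0 D=-12 ZF=0 PC=2
Step 15: PC=2 exec 'SUB D, 3'. After: A=1 B=0 C=0 D=-15 ZF=0 PC=3
Step 16: PC=3 exec 'SUB A, 1'. After: A=0 B=0 C=0 D=-15 ZF=1 PC=4
Step 17: PC=4 exec 'JNZ 2'. After: A=0 B=0 C=0 D=-15 ZF=1 PC=5
Step 18: PC=5 exec 'ADD D, 5'. After: A=0 B=0 C=0 D=-10 ZF=0 PC=6
Step 19: PC=6 exec 'MOV A, 1'. After: A=1 B=0 C=0 D=-10 ZF=0 PC=7
Step 20: PC=7 exec 'MOV A, 2'. After: A=2 B=0 C=0 D=-10 ZF=0 PC=8
Step 21: PC=8 exec 'MOV B, 5'. After: A=2 B=5 C=0 D=-10 ZF=0 PC=9
Step 22: PC=9 exec 'MOV D, 4'. After: A=2 B=5 C=0 D=4 ZF=0 PC=10
Step 23: PC=10 exec 'ADD A, 2'. After: A=4 B=5 C=0 D=4 ZF=0 PC=11
Step 24: PC=11 exec 'HALT'. After: A=4 B=5 C=0 D=4 ZF=0 PC=11 HALTED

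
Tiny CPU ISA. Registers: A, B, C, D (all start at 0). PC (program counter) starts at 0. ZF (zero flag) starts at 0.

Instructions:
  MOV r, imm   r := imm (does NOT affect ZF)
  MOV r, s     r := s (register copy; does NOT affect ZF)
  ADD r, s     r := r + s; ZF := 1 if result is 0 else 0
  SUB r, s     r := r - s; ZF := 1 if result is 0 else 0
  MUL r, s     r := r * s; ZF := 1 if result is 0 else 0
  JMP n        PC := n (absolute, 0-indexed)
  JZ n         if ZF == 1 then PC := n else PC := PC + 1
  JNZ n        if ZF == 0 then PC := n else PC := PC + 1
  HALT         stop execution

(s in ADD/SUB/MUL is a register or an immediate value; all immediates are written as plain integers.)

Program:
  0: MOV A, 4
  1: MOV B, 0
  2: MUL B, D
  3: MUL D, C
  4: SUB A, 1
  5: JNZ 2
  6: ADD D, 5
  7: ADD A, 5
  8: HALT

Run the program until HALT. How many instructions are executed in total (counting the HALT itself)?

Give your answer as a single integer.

Answer: 21

Derivation:
Step 1: PC=0 exec 'MOV A, 4'. After: A=4 B=0 C=0 D=0 ZF=0 PC=1
Step 2: PC=1 exec 'MOV B, 0'. After: A=4 B=0 C=0 D=0 ZF=0 PC=2
Step 3: PC=2 exec 'MUL B, D'. After: A=4 B=0 C=0 D=0 ZF=1 PC=3
Step 4: PC=3 exec 'MUL D, C'. After: A=4 B=0 C=0 D=0 ZF=1 PC=4
Step 5: PC=4 exec 'SUB A, 1'. After: A=3 B=0 C=0 D=0 ZF=0 PC=5
Step 6: PC=5 exec 'JNZ 2'. After: A=3 B=0 C=0 D=0 ZF=0 PC=2
Step 7: PC=2 exec 'MUL B, D'. After: A=3 B=0 C=0 D=0 ZF=1 PC=3
Step 8: PC=3 exec 'MUL D, C'. After: A=3 B=0 C=0 D=0 ZF=1 PC=4
Step 9: PC=4 exec 'SUB A, 1'. After: A=2 B=0 C=0 D=0 ZF=0 PC=5
Step 10: PC=5 exec 'JNZ 2'. After: A=2 B=0 C=0 D=0 ZF=0 PC=2
Step 11: PC=2 exec 'MUL B, D'. After: A=2 B=0 C=0 D=0 ZF=1 PC=3
Step 12: PC=3 exec 'MUL D, C'. After: A=2 B=0 C=0 D=0 ZF=1 PC=4
Step 13: PC=4 exec 'SUB A, 1'. After: A=1 B=0 C=0 D=0 ZF=0 PC=5
Step 14: PC=5 exec 'JNZ 2'. After: A=1 B=0 C=0 D=0 ZF=0 PC=2
Step 15: PC=2 exec 'MUL B, D'. After: A=1 B=0 C=0 D=0 ZF=1 PC=3
Step 16: PC=3 exec 'MUL D, C'. After: A=1 B=0 C=0 D=0 ZF=1 PC=4
Step 17: PC=4 exec 'SUB A, 1'. After: A=0 B=0 C=0 D=0 ZF=1 PC=5
Step 18: PC=5 exec 'JNZ 2'. After: A=0 B=0 C=0 D=0 ZF=1 PC=6
Step 19: PC=6 exec 'ADD D, 5'. After: A=0 B=0 C=0 D=5 ZF=0 PC=7
Step 20: PC=7 exec 'ADD A, 5'. After: A=5 B=0 C=0 D=5 ZF=0 PC=8
Step 21: PC=8 exec 'HALT'. After: A=5 B=0 C=0 D=5 ZF=0 PC=8 HALTED
Total instructions executed: 21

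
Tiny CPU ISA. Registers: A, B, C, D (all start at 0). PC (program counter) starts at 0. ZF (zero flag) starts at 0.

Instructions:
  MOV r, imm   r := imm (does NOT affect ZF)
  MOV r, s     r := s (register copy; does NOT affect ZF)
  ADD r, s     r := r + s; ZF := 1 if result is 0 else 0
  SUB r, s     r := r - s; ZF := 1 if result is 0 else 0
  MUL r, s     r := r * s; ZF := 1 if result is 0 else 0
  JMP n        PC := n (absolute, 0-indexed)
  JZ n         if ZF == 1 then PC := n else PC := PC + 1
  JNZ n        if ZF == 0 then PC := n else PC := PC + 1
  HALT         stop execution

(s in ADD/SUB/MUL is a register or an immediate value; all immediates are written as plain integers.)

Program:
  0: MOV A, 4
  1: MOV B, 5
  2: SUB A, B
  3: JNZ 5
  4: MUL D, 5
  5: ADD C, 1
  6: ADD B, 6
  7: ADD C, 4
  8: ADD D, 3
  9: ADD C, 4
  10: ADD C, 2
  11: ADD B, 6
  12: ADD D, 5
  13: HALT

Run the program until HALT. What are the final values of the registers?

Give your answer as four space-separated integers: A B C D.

Answer: -1 17 11 8

Derivation:
Step 1: PC=0 exec 'MOV A, 4'. After: A=4 B=0 C=0 D=0 ZF=0 PC=1
Step 2: PC=1 exec 'MOV B, 5'. After: A=4 B=5 C=0 D=0 ZF=0 PC=2
Step 3: PC=2 exec 'SUB A, B'. After: A=-1 B=5 C=0 D=0 ZF=0 PC=3
Step 4: PC=3 exec 'JNZ 5'. After: A=-1 B=5 C=0 D=0 ZF=0 PC=5
Step 5: PC=5 exec 'ADD C, 1'. After: A=-1 B=5 C=1 D=0 ZF=0 PC=6
Step 6: PC=6 exec 'ADD B, 6'. After: A=-1 B=11 C=1 D=0 ZF=0 PC=7
Step 7: PC=7 exec 'ADD C, 4'. After: A=-1 B=11 C=5 D=0 ZF=0 PC=8
Step 8: PC=8 exec 'ADD D, 3'. After: A=-1 B=11 C=5 D=3 ZF=0 PC=9
Step 9: PC=9 exec 'ADD C, 4'. After: A=-1 B=11 C=9 D=3 ZF=0 PC=10
Step 10: PC=10 exec 'ADD C, 2'. After: A=-1 B=11 C=11 D=3 ZF=0 PC=11
Step 11: PC=11 exec 'ADD B, 6'. After: A=-1 B=17 C=11 D=3 ZF=0 PC=12
Step 12: PC=12 exec 'ADD D, 5'. After: A=-1 B=17 C=11 D=8 ZF=0 PC=13
Step 13: PC=13 exec 'HALT'. After: A=-1 B=17 C=11 D=8 ZF=0 PC=13 HALTED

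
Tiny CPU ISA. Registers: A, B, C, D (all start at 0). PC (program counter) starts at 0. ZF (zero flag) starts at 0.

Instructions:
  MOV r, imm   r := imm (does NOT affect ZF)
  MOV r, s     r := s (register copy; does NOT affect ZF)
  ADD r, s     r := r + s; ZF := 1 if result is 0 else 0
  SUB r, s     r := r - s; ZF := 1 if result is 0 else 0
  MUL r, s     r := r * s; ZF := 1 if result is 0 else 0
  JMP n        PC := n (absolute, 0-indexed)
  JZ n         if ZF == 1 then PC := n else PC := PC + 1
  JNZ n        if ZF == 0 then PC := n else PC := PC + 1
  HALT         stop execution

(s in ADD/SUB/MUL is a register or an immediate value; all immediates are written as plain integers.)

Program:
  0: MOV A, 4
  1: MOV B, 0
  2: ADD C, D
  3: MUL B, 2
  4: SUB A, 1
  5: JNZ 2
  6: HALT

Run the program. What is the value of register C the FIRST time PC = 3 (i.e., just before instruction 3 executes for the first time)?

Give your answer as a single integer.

Step 1: PC=0 exec 'MOV A, 4'. After: A=4 B=0 C=0 D=0 ZF=0 PC=1
Step 2: PC=1 exec 'MOV B, 0'. After: A=4 B=0 C=0 D=0 ZF=0 PC=2
Step 3: PC=2 exec 'ADD C, D'. After: A=4 B=0 C=0 D=0 ZF=1 PC=3
First time PC=3: C=0

0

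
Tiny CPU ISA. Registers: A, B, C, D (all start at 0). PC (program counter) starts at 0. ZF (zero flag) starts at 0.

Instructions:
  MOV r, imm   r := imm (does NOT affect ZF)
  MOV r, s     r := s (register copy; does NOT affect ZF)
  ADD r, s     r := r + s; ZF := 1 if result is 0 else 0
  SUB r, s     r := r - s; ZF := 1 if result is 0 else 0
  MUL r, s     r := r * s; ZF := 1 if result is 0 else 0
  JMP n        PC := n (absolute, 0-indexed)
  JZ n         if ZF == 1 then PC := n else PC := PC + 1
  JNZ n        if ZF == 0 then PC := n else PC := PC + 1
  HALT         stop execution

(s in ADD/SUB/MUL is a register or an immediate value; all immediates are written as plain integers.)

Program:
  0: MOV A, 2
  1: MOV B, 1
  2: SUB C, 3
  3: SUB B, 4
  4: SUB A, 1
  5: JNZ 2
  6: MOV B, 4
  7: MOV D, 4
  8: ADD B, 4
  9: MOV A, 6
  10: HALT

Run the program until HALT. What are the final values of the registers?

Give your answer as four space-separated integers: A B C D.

Answer: 6 8 -6 4

Derivation:
Step 1: PC=0 exec 'MOV A, 2'. After: A=2 B=0 C=0 D=0 ZF=0 PC=1
Step 2: PC=1 exec 'MOV B, 1'. After: A=2 B=1 C=0 D=0 ZF=0 PC=2
Step 3: PC=2 exec 'SUB C, 3'. After: A=2 B=1 C=-3 D=0 ZF=0 PC=3
Step 4: PC=3 exec 'SUB B, 4'. After: A=2 B=-3 C=-3 D=0 ZF=0 PC=4
Step 5: PC=4 exec 'SUB A, 1'. After: A=1 B=-3 C=-3 D=0 ZF=0 PC=5
Step 6: PC=5 exec 'JNZ 2'. After: A=1 B=-3 C=-3 D=0 ZF=0 PC=2
Step 7: PC=2 exec 'SUB C, 3'. After: A=1 B=-3 C=-6 D=0 ZF=0 PC=3
Step 8: PC=3 exec 'SUB B, 4'. After: A=1 B=-7 C=-6 D=0 ZF=0 PC=4
Step 9: PC=4 exec 'SUB A, 1'. After: A=0 B=-7 C=-6 D=0 ZF=1 PC=5
Step 10: PC=5 exec 'JNZ 2'. After: A=0 B=-7 C=-6 D=0 ZF=1 PC=6
Step 11: PC=6 exec 'MOV B, 4'. After: A=0 B=4 C=-6 D=0 ZF=1 PC=7
Step 12: PC=7 exec 'MOV D, 4'. After: A=0 B=4 C=-6 D=4 ZF=1 PC=8
Step 13: PC=8 exec 'ADD B, 4'. After: A=0 B=8 C=-6 D=4 ZF=0 PC=9
Step 14: PC=9 exec 'MOV A, 6'. After: A=6 B=8 C=-6 D=4 ZF=0 PC=10
Step 15: PC=10 exec 'HALT'. After: A=6 B=8 C=-6 D=4 ZF=0 PC=10 HALTED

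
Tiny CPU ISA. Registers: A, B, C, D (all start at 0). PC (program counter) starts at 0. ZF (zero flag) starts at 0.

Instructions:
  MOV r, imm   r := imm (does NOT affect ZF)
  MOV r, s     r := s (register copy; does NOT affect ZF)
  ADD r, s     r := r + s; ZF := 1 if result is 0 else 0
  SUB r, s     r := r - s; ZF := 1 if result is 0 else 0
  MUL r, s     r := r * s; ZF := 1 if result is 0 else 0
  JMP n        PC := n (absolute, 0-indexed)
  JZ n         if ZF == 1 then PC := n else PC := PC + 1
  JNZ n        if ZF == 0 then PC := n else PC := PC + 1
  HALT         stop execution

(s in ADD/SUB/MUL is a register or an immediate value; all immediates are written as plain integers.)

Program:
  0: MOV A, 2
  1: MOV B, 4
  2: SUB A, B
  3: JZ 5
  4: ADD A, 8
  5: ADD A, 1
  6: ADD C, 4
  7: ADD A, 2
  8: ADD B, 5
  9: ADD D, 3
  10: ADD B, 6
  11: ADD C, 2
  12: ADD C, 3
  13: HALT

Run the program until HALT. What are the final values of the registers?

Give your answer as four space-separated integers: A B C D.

Step 1: PC=0 exec 'MOV A, 2'. After: A=2 B=0 C=0 D=0 ZF=0 PC=1
Step 2: PC=1 exec 'MOV B, 4'. After: A=2 B=4 C=0 D=0 ZF=0 PC=2
Step 3: PC=2 exec 'SUB A, B'. After: A=-2 B=4 C=0 D=0 ZF=0 PC=3
Step 4: PC=3 exec 'JZ 5'. After: A=-2 B=4 C=0 D=0 ZF=0 PC=4
Step 5: PC=4 exec 'ADD A, 8'. After: A=6 B=4 C=0 D=0 ZF=0 PC=5
Step 6: PC=5 exec 'ADD A, 1'. After: A=7 B=4 C=0 D=0 ZF=0 PC=6
Step 7: PC=6 exec 'ADD C, 4'. After: A=7 B=4 C=4 D=0 ZF=0 PC=7
Step 8: PC=7 exec 'ADD A, 2'. After: A=9 B=4 C=4 D=0 ZF=0 PC=8
Step 9: PC=8 exec 'ADD B, 5'. After: A=9 B=9 C=4 D=0 ZF=0 PC=9
Step 10: PC=9 exec 'ADD D, 3'. After: A=9 B=9 C=4 D=3 ZF=0 PC=10
Step 11: PC=10 exec 'ADD B, 6'. After: A=9 B=15 C=4 D=3 ZF=0 PC=11
Step 12: PC=11 exec 'ADD C, 2'. After: A=9 B=15 C=6 D=3 ZF=0 PC=12
Step 13: PC=12 exec 'ADD C, 3'. After: A=9 B=15 C=9 D=3 ZF=0 PC=13
Step 14: PC=13 exec 'HALT'. After: A=9 B=15 C=9 D=3 ZF=0 PC=13 HALTED

Answer: 9 15 9 3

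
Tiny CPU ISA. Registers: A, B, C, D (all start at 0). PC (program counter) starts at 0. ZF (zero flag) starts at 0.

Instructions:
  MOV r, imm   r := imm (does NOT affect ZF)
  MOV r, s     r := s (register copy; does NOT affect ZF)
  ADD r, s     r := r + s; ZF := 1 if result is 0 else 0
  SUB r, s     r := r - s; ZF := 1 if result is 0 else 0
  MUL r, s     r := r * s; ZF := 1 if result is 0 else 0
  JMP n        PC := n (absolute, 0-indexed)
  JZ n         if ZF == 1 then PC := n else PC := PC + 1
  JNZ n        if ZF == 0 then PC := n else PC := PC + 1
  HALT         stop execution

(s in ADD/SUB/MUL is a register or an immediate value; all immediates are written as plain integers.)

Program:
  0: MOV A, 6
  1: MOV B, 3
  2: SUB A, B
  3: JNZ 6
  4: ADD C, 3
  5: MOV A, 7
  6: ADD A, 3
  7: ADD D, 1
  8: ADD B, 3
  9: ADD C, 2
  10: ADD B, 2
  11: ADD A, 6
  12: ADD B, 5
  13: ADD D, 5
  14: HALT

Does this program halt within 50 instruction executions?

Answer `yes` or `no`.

Step 1: PC=0 exec 'MOV A, 6'. After: A=6 B=0 C=0 D=0 ZF=0 PC=1
Step 2: PC=1 exec 'MOV B, 3'. After: A=6 B=3 C=0 D=0 ZF=0 PC=2
Step 3: PC=2 exec 'SUB A, B'. After: A=3 B=3 C=0 D=0 ZF=0 PC=3
Step 4: PC=3 exec 'JNZ 6'. After: A=3 B=3 C=0 D=0 ZF=0 PC=6
Step 5: PC=6 exec 'ADD A, 3'. After: A=6 B=3 C=0 D=0 ZF=0 PC=7
Step 6: PC=7 exec 'ADD D, 1'. After: A=6 B=3 C=0 D=1 ZF=0 PC=8
Step 7: PC=8 exec 'ADD B, 3'. After: A=6 B=6 C=0 D=1 ZF=0 PC=9
Step 8: PC=9 exec 'ADD C, 2'. After: A=6 B=6 C=2 D=1 ZF=0 PC=10
Step 9: PC=10 exec 'ADD B, 2'. After: A=6 B=8 C=2 D=1 ZF=0 PC=11
Step 10: PC=11 exec 'ADD A, 6'. After: A=12 B=8 C=2 D=1 ZF=0 PC=12
Step 11: PC=12 exec 'ADD B, 5'. After: A=12 B=13 C=2 D=1 ZF=0 PC=13
Step 12: PC=13 exec 'ADD D, 5'. After: A=12 B=13 C=2 D=6 ZF=0 PC=14
Step 13: PC=14 exec 'HALT'. After: A=12 B=13 C=2 D=6 ZF=0 PC=14 HALTED

Answer: yes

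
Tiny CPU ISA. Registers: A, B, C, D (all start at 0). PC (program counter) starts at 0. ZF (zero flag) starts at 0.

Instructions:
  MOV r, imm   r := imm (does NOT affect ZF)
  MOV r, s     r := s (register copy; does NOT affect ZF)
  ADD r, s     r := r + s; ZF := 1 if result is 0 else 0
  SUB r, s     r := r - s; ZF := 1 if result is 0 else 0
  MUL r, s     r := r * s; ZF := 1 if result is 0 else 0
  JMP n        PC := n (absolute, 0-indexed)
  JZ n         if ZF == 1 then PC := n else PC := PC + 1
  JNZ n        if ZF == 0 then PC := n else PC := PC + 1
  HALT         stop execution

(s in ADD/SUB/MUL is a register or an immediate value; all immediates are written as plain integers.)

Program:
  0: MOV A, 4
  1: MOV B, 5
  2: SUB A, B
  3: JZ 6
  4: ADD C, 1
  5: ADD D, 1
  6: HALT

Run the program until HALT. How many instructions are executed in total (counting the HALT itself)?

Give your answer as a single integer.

Answer: 7

Derivation:
Step 1: PC=0 exec 'MOV A, 4'. After: A=4 B=0 C=0 D=0 ZF=0 PC=1
Step 2: PC=1 exec 'MOV B, 5'. After: A=4 B=5 C=0 D=0 ZF=0 PC=2
Step 3: PC=2 exec 'SUB A, B'. After: A=-1 B=5 C=0 D=0 ZF=0 PC=3
Step 4: PC=3 exec 'JZ 6'. After: A=-1 B=5 C=0 D=0 ZF=0 PC=4
Step 5: PC=4 exec 'ADD C, 1'. After: A=-1 B=5 C=1 D=0 ZF=0 PC=5
Step 6: PC=5 exec 'ADD D, 1'. After: A=-1 B=5 C=1 D=1 ZF=0 PC=6
Step 7: PC=6 exec 'HALT'. After: A=-1 B=5 C=1 D=1 ZF=0 PC=6 HALTED
Total instructions executed: 7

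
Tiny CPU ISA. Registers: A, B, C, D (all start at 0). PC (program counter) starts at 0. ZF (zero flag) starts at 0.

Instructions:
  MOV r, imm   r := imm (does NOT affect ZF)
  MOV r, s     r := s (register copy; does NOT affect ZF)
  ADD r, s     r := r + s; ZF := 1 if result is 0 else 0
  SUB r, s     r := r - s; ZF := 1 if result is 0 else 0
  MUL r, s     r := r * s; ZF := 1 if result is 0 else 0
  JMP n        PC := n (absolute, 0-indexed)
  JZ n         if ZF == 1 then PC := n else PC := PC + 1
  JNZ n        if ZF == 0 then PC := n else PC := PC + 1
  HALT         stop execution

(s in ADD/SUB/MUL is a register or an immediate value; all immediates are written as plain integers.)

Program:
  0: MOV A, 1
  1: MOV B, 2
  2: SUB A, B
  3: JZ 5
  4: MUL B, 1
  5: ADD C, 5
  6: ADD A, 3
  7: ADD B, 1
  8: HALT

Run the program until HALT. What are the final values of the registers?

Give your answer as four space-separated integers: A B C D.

Answer: 2 3 5 0

Derivation:
Step 1: PC=0 exec 'MOV A, 1'. After: A=1 B=0 C=0 D=0 ZF=0 PC=1
Step 2: PC=1 exec 'MOV B, 2'. After: A=1 B=2 C=0 D=0 ZF=0 PC=2
Step 3: PC=2 exec 'SUB A, B'. After: A=-1 B=2 C=0 D=0 ZF=0 PC=3
Step 4: PC=3 exec 'JZ 5'. After: A=-1 B=2 C=0 D=0 ZF=0 PC=4
Step 5: PC=4 exec 'MUL B, 1'. After: A=-1 B=2 C=0 D=0 ZF=0 PC=5
Step 6: PC=5 exec 'ADD C, 5'. After: A=-1 B=2 C=5 D=0 ZF=0 PC=6
Step 7: PC=6 exec 'ADD A, 3'. After: A=2 B=2 C=5 D=0 ZF=0 PC=7
Step 8: PC=7 exec 'ADD B, 1'. After: A=2 B=3 C=5 D=0 ZF=0 PC=8
Step 9: PC=8 exec 'HALT'. After: A=2 B=3 C=5 D=0 ZF=0 PC=8 HALTED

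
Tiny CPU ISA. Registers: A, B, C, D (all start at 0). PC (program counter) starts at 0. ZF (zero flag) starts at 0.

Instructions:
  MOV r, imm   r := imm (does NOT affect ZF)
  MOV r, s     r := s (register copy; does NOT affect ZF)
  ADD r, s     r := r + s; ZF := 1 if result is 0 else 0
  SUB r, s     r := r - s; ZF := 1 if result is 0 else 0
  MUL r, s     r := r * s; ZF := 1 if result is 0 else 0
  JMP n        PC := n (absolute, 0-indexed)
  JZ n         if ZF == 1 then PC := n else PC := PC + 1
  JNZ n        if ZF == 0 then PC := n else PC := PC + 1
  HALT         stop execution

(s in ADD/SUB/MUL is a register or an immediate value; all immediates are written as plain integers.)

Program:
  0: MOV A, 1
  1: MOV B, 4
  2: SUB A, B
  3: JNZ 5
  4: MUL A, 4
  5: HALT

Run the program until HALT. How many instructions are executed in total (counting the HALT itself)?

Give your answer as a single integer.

Step 1: PC=0 exec 'MOV A, 1'. After: A=1 B=0 C=0 D=0 ZF=0 PC=1
Step 2: PC=1 exec 'MOV B, 4'. After: A=1 B=4 C=0 D=0 ZF=0 PC=2
Step 3: PC=2 exec 'SUB A, B'. After: A=-3 B=4 C=0 D=0 ZF=0 PC=3
Step 4: PC=3 exec 'JNZ 5'. After: A=-3 B=4 C=0 D=0 ZF=0 PC=5
Step 5: PC=5 exec 'HALT'. After: A=-3 B=4 C=0 D=0 ZF=0 PC=5 HALTED
Total instructions executed: 5

Answer: 5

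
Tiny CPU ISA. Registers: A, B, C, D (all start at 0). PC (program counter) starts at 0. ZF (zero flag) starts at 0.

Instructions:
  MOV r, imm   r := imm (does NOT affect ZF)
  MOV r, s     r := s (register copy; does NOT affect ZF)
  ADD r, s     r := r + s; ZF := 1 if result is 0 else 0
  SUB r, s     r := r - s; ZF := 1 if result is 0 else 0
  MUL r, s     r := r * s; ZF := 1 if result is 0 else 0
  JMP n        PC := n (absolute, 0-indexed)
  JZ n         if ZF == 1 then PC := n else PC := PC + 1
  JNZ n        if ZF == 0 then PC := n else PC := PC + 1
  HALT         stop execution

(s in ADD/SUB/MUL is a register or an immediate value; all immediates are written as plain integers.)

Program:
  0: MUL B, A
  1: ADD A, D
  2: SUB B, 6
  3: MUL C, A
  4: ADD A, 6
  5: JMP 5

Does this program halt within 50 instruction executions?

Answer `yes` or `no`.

Step 1: PC=0 exec 'MUL B, A'. After: A=0 B=0 C=0 D=0 ZF=1 PC=1
Step 2: PC=1 exec 'ADD A, D'. After: A=0 B=0 C=0 D=0 ZF=1 PC=2
Step 3: PC=2 exec 'SUB B, 6'. After: A=0 B=-6 C=0 D=0 ZF=0 PC=3
Step 4: PC=3 exec 'MUL C, A'. After: A=0 B=-6 C=0 D=0 ZF=1 PC=4
Step 5: PC=4 exec 'ADD A, 6'. After: A=6 B=-6 C=0 D=0 ZF=0 PC=5
Step 6: PC=5 exec 'JMP 5'. After: A=6 B=-6 C=0 D=0 ZF=0 PC=5
State after step 6 equals state after step 5: the program is in a cycle of length 1 and will never halt.

Answer: no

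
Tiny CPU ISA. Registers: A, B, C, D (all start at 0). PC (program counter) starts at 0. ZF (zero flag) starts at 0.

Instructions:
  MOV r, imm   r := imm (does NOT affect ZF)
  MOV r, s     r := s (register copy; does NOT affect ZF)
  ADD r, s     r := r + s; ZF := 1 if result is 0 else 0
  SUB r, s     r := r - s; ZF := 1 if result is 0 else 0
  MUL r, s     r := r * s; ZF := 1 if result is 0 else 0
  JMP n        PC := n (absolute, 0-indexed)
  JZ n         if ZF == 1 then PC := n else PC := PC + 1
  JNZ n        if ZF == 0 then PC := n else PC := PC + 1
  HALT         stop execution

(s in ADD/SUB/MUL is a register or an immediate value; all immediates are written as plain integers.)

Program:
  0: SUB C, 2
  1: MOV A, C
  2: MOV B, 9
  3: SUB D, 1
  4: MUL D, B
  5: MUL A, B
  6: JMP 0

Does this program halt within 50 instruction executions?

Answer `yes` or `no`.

Answer: no

Derivation:
Step 1: PC=0 exec 'SUB C, 2'. After: A=0 B=0 C=-2 D=0 ZF=0 PC=1
Step 2: PC=1 exec 'MOV A, C'. After: A=-2 B=0 C=-2 D=0 ZF=0 PC=2
Step 3: PC=2 exec 'MOV B, 9'. After: A=-2 B=9 C=-2 D=0 ZF=0 PC=3
Step 4: PC=3 exec 'SUB D, 1'. After: A=-2 B=9 C=-2 D=-1 ZF=0 PC=4
Step 5: PC=4 exec 'MUL D, B'. After: A=-2 B=9 C=-2 D=-9 ZF=0 PC=5
Step 6: PC=5 exec 'MUL A, B'. After: A=-18 B=9 C=-2 D=-9 ZF=0 PC=6
Step 7: PC=6 exec 'JMP 0'. After: A=-18 B=9 C=-2 D=-9 ZF=0 PC=0
Step 8: PC=0 exec 'SUB C, 2'. After: A=-18 B=9 C=-4 D=-9 ZF=0 PC=1
Step 9: PC=1 exec 'MOV A, C'. After: A=-4 B=9 C=-4 D=-9 ZF=0 PC=2
Step 10: PC=2 exec 'MOV B, 9'. After: A=-4 B=9 C=-4 D=-9 ZF=0 PC=3
Step 11: PC=3 exec 'SUB D, 1'. After: A=-4 B=9 C=-4 D=-10 ZF=0 PC=4
Step 12: PC=4 exec 'MUL D, B'. After: A=-4 B=9 C=-4 D=-90 ZF=0 PC=5
Step 13: PC=5 exec 'MUL A, B'. After: A=-36 B=9 C=-4 D=-90 ZF=0 PC=6
Step 14: PC=6 exec 'JMP 0'. After: A=-36 B=9 C=-4 D=-90 ZF=0 PC=0
Step 15: PC=0 exec 'SUB C, 2'. After: A=-36 B=9 C=-6 D=-90 ZF=0 PC=1
After 50 steps: not halted. PC revisits the same instructions with no path to HALT; will never halt.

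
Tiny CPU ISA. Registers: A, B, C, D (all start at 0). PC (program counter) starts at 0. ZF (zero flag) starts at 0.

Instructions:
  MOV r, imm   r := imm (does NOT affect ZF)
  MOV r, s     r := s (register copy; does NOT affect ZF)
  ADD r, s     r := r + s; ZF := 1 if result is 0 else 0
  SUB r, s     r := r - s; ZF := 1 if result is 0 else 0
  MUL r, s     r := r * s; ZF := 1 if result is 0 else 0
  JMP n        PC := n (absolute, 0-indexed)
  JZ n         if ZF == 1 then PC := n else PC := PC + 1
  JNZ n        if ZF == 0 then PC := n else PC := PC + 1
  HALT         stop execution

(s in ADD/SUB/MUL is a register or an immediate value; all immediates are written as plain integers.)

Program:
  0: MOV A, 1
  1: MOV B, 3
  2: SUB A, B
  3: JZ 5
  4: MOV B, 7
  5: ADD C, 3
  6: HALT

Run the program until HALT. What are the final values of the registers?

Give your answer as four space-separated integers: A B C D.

Step 1: PC=0 exec 'MOV A, 1'. After: A=1 B=0 C=0 D=0 ZF=0 PC=1
Step 2: PC=1 exec 'MOV B, 3'. After: A=1 B=3 C=0 D=0 ZF=0 PC=2
Step 3: PC=2 exec 'SUB A, B'. After: A=-2 B=3 C=0 D=0 ZF=0 PC=3
Step 4: PC=3 exec 'JZ 5'. After: A=-2 B=3 C=0 D=0 ZF=0 PC=4
Step 5: PC=4 exec 'MOV B, 7'. After: A=-2 B=7 C=0 D=0 ZF=0 PC=5
Step 6: PC=5 exec 'ADD C, 3'. After: A=-2 B=7 C=3 D=0 ZF=0 PC=6
Step 7: PC=6 exec 'HALT'. After: A=-2 B=7 C=3 D=0 ZF=0 PC=6 HALTED

Answer: -2 7 3 0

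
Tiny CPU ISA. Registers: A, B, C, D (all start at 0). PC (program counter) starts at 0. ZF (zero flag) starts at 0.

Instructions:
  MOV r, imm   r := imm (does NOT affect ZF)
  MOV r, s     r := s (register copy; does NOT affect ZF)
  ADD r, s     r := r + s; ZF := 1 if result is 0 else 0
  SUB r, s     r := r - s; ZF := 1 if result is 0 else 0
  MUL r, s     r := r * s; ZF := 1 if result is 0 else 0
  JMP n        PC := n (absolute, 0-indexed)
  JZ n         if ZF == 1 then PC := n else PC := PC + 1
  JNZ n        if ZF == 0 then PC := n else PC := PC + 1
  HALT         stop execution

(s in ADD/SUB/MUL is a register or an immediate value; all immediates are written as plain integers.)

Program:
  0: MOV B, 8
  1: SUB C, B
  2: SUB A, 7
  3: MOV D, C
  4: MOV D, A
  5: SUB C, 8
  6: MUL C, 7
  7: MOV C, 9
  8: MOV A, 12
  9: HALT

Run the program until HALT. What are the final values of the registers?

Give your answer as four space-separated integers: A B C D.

Step 1: PC=0 exec 'MOV B, 8'. After: A=0 B=8 C=0 D=0 ZF=0 PC=1
Step 2: PC=1 exec 'SUB C, B'. After: A=0 B=8 C=-8 D=0 ZF=0 PC=2
Step 3: PC=2 exec 'SUB A, 7'. After: A=-7 B=8 C=-8 D=0 ZF=0 PC=3
Step 4: PC=3 exec 'MOV D, C'. After: A=-7 B=8 C=-8 D=-8 ZF=0 PC=4
Step 5: PC=4 exec 'MOV D, A'. After: A=-7 B=8 C=-8 D=-7 ZF=0 PC=5
Step 6: PC=5 exec 'SUB C, 8'. After: A=-7 B=8 C=-16 D=-7 ZF=0 PC=6
Step 7: PC=6 exec 'MUL C, 7'. After: A=-7 B=8 C=-112 D=-7 ZF=0 PC=7
Step 8: PC=7 exec 'MOV C, 9'. After: A=-7 B=8 C=9 D=-7 ZF=0 PC=8
Step 9: PC=8 exec 'MOV A, 12'. After: A=12 B=8 C=9 D=-7 ZF=0 PC=9
Step 10: PC=9 exec 'HALT'. After: A=12 B=8 C=9 D=-7 ZF=0 PC=9 HALTED

Answer: 12 8 9 -7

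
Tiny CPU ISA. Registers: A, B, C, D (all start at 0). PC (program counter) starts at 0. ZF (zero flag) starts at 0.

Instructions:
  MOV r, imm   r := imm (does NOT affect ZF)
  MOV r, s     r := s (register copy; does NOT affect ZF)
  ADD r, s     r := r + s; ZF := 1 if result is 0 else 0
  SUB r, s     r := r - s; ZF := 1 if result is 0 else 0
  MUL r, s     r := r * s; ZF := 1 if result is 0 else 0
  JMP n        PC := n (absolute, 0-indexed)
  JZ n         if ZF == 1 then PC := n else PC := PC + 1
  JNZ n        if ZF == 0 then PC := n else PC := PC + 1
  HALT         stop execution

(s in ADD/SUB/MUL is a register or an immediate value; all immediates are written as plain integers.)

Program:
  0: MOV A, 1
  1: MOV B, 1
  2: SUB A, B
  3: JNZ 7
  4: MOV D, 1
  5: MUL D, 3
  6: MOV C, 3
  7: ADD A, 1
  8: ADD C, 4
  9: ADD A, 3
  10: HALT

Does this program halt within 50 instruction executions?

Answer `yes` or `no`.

Step 1: PC=0 exec 'MOV A, 1'. After: A=1 B=0 C=0 D=0 ZF=0 PC=1
Step 2: PC=1 exec 'MOV B, 1'. After: A=1 B=1 C=0 D=0 ZF=0 PC=2
Step 3: PC=2 exec 'SUB A, B'. After: A=0 B=1 C=0 D=0 ZF=1 PC=3
Step 4: PC=3 exec 'JNZ 7'. After: A=0 B=1 C=0 D=0 ZF=1 PC=4
Step 5: PC=4 exec 'MOV D, 1'. After: A=0 B=1 C=0 D=1 ZF=1 PC=5
Step 6: PC=5 exec 'MUL D, 3'. After: A=0 B=1 C=0 D=3 ZF=0 PC=6
Step 7: PC=6 exec 'MOV C, 3'. After: A=0 B=1 C=3 D=3 ZF=0 PC=7
Step 8: PC=7 exec 'ADD A, 1'. After: A=1 B=1 C=3 D=3 ZF=0 PC=8
Step 9: PC=8 exec 'ADD C, 4'. After: A=1 B=1 C=7 D=3 ZF=0 PC=9
Step 10: PC=9 exec 'ADD A, 3'. After: A=4 B=1 C=7 D=3 ZF=0 PC=10
Step 11: PC=10 exec 'HALT'. After: A=4 B=1 C=7 D=3 ZF=0 PC=10 HALTED

Answer: yes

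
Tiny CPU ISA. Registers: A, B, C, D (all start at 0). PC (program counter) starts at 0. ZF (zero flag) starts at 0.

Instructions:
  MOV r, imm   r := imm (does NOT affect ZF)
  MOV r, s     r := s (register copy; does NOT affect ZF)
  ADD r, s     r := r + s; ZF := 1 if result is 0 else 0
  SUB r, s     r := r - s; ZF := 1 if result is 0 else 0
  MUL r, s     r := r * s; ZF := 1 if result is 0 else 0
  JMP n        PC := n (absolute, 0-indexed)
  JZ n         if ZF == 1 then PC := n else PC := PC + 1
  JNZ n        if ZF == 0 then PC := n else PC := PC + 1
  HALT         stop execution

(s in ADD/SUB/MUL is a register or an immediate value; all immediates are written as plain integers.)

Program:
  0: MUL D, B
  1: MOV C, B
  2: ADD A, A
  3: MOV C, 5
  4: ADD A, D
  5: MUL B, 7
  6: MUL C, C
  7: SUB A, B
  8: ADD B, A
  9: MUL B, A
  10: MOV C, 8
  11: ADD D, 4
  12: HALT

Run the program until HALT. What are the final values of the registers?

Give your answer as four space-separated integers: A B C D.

Answer: 0 0 8 4

Derivation:
Step 1: PC=0 exec 'MUL D, B'. After: A=0 B=0 C=0 D=0 ZF=1 PC=1
Step 2: PC=1 exec 'MOV C, B'. After: A=0 B=0 C=0 D=0 ZF=1 PC=2
Step 3: PC=2 exec 'ADD A, A'. After: A=0 B=0 C=0 D=0 ZF=1 PC=3
Step 4: PC=3 exec 'MOV C, 5'. After: A=0 B=0 C=5 D=0 ZF=1 PC=4
Step 5: PC=4 exec 'ADD A, D'. After: A=0 B=0 C=5 D=0 ZF=1 PC=5
Step 6: PC=5 exec 'MUL B, 7'. After: A=0 B=0 C=5 D=0 ZF=1 PC=6
Step 7: PC=6 exec 'MUL C, C'. After: A=0 B=0 C=25 D=0 ZF=0 PC=7
Step 8: PC=7 exec 'SUB A, B'. After: A=0 B=0 C=25 D=0 ZF=1 PC=8
Step 9: PC=8 exec 'ADD B, A'. After: A=0 B=0 C=25 D=0 ZF=1 PC=9
Step 10: PC=9 exec 'MUL B, A'. After: A=0 B=0 C=25 D=0 ZF=1 PC=10
Step 11: PC=10 exec 'MOV C, 8'. After: A=0 B=0 C=8 D=0 ZF=1 PC=11
Step 12: PC=11 exec 'ADD D, 4'. After: A=0 B=0 C=8 D=4 ZF=0 PC=12
Step 13: PC=12 exec 'HALT'. After: A=0 B=0 C=8 D=4 ZF=0 PC=12 HALTED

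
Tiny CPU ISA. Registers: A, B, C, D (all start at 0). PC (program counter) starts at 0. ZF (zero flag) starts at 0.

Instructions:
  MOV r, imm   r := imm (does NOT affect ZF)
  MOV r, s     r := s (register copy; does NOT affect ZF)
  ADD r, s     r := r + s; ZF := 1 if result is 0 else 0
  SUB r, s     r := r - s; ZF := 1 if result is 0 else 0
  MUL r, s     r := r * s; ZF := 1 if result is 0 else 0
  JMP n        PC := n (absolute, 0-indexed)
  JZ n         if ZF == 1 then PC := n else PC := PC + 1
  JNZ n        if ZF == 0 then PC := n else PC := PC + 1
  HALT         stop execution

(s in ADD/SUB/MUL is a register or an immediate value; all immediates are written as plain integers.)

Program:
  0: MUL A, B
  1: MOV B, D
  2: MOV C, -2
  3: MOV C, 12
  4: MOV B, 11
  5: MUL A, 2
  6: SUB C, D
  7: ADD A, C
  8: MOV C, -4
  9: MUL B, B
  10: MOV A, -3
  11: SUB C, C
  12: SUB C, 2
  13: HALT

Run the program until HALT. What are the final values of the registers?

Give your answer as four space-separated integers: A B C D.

Step 1: PC=0 exec 'MUL A, B'. After: A=0 B=0 C=0 D=0 ZF=1 PC=1
Step 2: PC=1 exec 'MOV B, D'. After: A=0 B=0 C=0 D=0 ZF=1 PC=2
Step 3: PC=2 exec 'MOV C, -2'. After: A=0 B=0 C=-2 D=0 ZF=1 PC=3
Step 4: PC=3 exec 'MOV C, 12'. After: A=0 B=0 C=12 D=0 ZF=1 PC=4
Step 5: PC=4 exec 'MOV B, 11'. After: A=0 B=11 C=12 D=0 ZF=1 PC=5
Step 6: PC=5 exec 'MUL A, 2'. After: A=0 B=11 C=12 D=0 ZF=1 PC=6
Step 7: PC=6 exec 'SUB C, D'. After: A=0 B=11 C=12 D=0 ZF=0 PC=7
Step 8: PC=7 exec 'ADD A, C'. After: A=12 B=11 C=12 D=0 ZF=0 PC=8
Step 9: PC=8 exec 'MOV C, -4'. After: A=12 B=11 C=-4 D=0 ZF=0 PC=9
Step 10: PC=9 exec 'MUL B, B'. After: A=12 B=121 C=-4 D=0 ZF=0 PC=10
Step 11: PC=10 exec 'MOV A, -3'. After: A=-3 B=121 C=-4 D=0 ZF=0 PC=11
Step 12: PC=11 exec 'SUB C, C'. After: A=-3 B=121 C=0 D=0 ZF=1 PC=12
Step 13: PC=12 exec 'SUB C, 2'. After: A=-3 B=121 C=-2 D=0 ZF=0 PC=13
Step 14: PC=13 exec 'HALT'. After: A=-3 B=121 C=-2 D=0 ZF=0 PC=13 HALTED

Answer: -3 121 -2 0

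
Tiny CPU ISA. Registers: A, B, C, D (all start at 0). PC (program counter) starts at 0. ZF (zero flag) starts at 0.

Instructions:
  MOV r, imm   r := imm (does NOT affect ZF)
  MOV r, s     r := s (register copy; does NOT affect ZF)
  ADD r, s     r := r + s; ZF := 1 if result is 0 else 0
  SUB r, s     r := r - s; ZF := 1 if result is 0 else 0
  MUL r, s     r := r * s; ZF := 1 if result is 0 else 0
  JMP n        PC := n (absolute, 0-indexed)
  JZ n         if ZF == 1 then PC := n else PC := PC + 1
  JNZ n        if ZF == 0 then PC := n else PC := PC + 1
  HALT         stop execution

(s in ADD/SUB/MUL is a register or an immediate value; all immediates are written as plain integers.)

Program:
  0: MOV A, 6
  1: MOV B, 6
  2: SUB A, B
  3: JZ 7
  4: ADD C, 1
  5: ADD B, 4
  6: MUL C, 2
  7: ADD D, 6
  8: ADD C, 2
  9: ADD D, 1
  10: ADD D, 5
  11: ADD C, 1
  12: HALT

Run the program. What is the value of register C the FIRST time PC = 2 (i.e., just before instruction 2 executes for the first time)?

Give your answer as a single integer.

Step 1: PC=0 exec 'MOV A, 6'. After: A=6 B=0 C=0 D=0 ZF=0 PC=1
Step 2: PC=1 exec 'MOV B, 6'. After: A=6 B=6 C=0 D=0 ZF=0 PC=2
First time PC=2: C=0

0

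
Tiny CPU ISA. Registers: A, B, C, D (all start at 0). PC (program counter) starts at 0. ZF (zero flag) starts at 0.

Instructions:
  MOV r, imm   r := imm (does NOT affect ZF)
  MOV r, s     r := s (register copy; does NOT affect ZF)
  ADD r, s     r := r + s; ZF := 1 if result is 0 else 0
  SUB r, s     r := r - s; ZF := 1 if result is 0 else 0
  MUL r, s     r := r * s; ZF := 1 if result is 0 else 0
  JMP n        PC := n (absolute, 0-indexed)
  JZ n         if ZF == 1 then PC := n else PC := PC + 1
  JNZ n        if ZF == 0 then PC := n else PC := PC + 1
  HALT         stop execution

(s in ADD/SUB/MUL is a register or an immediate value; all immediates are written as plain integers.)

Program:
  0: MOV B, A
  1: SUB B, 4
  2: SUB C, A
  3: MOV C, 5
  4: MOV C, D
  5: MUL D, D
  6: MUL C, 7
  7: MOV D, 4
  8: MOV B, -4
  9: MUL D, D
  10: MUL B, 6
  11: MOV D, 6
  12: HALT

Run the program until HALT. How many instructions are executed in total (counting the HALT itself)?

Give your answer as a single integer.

Answer: 13

Derivation:
Step 1: PC=0 exec 'MOV B, A'. After: A=0 B=0 C=0 D=0 ZF=0 PC=1
Step 2: PC=1 exec 'SUB B, 4'. After: A=0 B=-4 C=0 D=0 ZF=0 PC=2
Step 3: PC=2 exec 'SUB C, A'. After: A=0 B=-4 C=0 D=0 ZF=1 PC=3
Step 4: PC=3 exec 'MOV C, 5'. After: A=0 B=-4 C=5 D=0 ZF=1 PC=4
Step 5: PC=4 exec 'MOV C, D'. After: A=0 B=-4 C=0 D=0 ZF=1 PC=5
Step 6: PC=5 exec 'MUL D, D'. After: A=0 B=-4 C=0 D=0 ZF=1 PC=6
Step 7: PC=6 exec 'MUL C, 7'. After: A=0 B=-4 C=0 D=0 ZF=1 PC=7
Step 8: PC=7 exec 'MOV D, 4'. After: A=0 B=-4 C=0 D=4 ZF=1 PC=8
Step 9: PC=8 exec 'MOV B, -4'. After: A=0 B=-4 C=0 D=4 ZF=1 PC=9
Step 10: PC=9 exec 'MUL D, D'. After: A=0 B=-4 C=0 D=16 ZF=0 PC=10
Step 11: PC=10 exec 'MUL B, 6'. After: A=0 B=-24 C=0 D=16 ZF=0 PC=11
Step 12: PC=11 exec 'MOV D, 6'. After: A=0 B=-24 C=0 D=6 ZF=0 PC=12
Step 13: PC=12 exec 'HALT'. After: A=0 B=-24 C=0 D=6 ZF=0 PC=12 HALTED
Total instructions executed: 13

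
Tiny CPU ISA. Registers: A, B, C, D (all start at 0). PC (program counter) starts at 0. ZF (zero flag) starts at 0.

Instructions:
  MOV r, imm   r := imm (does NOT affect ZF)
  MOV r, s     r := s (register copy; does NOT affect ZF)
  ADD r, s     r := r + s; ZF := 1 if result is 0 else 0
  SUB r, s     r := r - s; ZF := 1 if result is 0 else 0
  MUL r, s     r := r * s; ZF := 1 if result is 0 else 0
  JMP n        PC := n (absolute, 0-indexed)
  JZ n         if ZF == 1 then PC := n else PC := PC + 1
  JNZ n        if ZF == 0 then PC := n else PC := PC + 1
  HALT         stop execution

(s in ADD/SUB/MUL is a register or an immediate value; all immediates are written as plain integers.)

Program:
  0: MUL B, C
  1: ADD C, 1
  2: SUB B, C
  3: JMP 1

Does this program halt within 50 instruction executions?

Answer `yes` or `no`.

Answer: no

Derivation:
Step 1: PC=0 exec 'MUL B, C'. After: A=0 B=0 C=0 D=0 ZF=1 PC=1
Step 2: PC=1 exec 'ADD C, 1'. After: A=0 B=0 C=1 D=0 ZF=0 PC=2
Step 3: PC=2 exec 'SUB B, C'. After: A=0 B=-1 C=1 D=0 ZF=0 PC=3
Step 4: PC=3 exec 'JMP 1'. After: A=0 B=-1 C=1 D=0 ZF=0 PC=1
Step 5: PC=1 exec 'ADD C, 1'. After: A=0 B=-1 C=2 D=0 ZF=0 PC=2
Step 6: PC=2 exec 'SUB B, C'. After: A=0 B=-3 C=2 D=0 ZF=0 PC=3
Step 7: PC=3 exec 'JMP 1'. After: A=0 B=-3 C=2 D=0 ZF=0 PC=1
Step 8: PC=1 exec 'ADD C, 1'. After: A=0 B=-3 C=3 D=0 ZF=0 PC=2
Step 9: PC=2 exec 'SUB B, C'. After: A=0 B=-6 C=3 D=0 ZF=0 PC=3
Step 10: PC=3 exec 'JMP 1'. After: A=0 B=-6 C=3 D=0 ZF=0 PC=1
Step 11: PC=1 exec 'ADD C, 1'. After: A=0 B=-6 C=4 D=0 ZF=0 PC=2
Step 12: PC=2 exec 'SUB B, C'. After: A=0 B=-10 C=4 D=0 ZF=0 PC=3
Step 13: PC=3 exec 'JMP 1'. After: A=0 B=-10 C=4 D=0 ZF=0 PC=1
Step 14: PC=1 exec 'ADD C, 1'. After: A=0 B=-10 C=5 D=0 ZF=0 PC=2
Step 15: PC=2 exec 'SUB B, C'. After: A=0 B=-15 C=5 D=0 ZF=0 PC=3
After 50 steps: not halted. PC revisits the same instructions with no path to HALT; will never halt.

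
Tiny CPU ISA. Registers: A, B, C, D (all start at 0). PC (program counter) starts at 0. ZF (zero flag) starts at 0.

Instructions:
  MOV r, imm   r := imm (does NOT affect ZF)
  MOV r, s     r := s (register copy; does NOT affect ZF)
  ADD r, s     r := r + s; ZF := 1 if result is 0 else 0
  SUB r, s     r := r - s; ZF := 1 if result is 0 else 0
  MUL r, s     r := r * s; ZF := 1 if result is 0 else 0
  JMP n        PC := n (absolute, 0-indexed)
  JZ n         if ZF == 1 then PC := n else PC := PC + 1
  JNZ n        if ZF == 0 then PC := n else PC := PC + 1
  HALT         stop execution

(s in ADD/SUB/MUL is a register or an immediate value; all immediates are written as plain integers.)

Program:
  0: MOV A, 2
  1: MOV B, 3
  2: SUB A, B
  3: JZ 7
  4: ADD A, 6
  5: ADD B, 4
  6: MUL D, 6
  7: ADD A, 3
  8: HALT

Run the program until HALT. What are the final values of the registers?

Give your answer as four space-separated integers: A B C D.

Answer: 8 7 0 0

Derivation:
Step 1: PC=0 exec 'MOV A, 2'. After: A=2 B=0 C=0 D=0 ZF=0 PC=1
Step 2: PC=1 exec 'MOV B, 3'. After: A=2 B=3 C=0 D=0 ZF=0 PC=2
Step 3: PC=2 exec 'SUB A, B'. After: A=-1 B=3 C=0 D=0 ZF=0 PC=3
Step 4: PC=3 exec 'JZ 7'. After: A=-1 B=3 C=0 D=0 ZF=0 PC=4
Step 5: PC=4 exec 'ADD A, 6'. After: A=5 B=3 C=0 D=0 ZF=0 PC=5
Step 6: PC=5 exec 'ADD B, 4'. After: A=5 B=7 C=0 D=0 ZF=0 PC=6
Step 7: PC=6 exec 'MUL D, 6'. After: A=5 B=7 C=0 D=0 ZF=1 PC=7
Step 8: PC=7 exec 'ADD A, 3'. After: A=8 B=7 C=0 D=0 ZF=0 PC=8
Step 9: PC=8 exec 'HALT'. After: A=8 B=7 C=0 D=0 ZF=0 PC=8 HALTED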